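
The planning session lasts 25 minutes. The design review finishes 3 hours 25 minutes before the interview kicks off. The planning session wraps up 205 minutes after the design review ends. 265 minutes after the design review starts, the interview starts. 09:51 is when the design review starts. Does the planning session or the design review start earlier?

the design review

The interview starts at 09:51 + 265 min = 14:16.
The design review ends at 14:16 − 205 min = 10:51.
The planning session ends at 10:51 + 205 min = 14:16.
The planning session starts at 14:16 − 25 min = 13:51.
The planning session starts at 13:51 and the design review starts at 09:51, so the design review is first.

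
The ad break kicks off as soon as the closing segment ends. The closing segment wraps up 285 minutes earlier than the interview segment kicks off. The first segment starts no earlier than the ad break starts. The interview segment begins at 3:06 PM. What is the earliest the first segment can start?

10:21 AM

The closing segment ends at 3:06 PM − 285 min = 10:21 AM.
So the ad break starts at 10:21 AM.
The first segment is bounded by the ad break, so the earliest it can start is 10:21 AM.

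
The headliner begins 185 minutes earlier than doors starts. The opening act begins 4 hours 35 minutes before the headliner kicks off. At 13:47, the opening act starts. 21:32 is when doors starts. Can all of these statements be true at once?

The headliner starts at 21:32 − 185 min = 18:27.
The opening act starts at 18:27 − 275 min = 13:52.
But the opening act is also said to start at 13:47 — a 5-minute conflict.

No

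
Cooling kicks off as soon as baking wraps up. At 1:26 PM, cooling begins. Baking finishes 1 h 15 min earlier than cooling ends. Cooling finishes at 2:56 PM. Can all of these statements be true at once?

No

Baking ends at 2:56 PM − 75 min = 1:41 PM.
So cooling starts at 1:41 PM.
But cooling is also said to start at 1:26 PM — a 15-minute conflict.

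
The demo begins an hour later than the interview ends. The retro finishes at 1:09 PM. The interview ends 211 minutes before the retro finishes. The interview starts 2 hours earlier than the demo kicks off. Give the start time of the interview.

8:38 AM

The interview ends at 1:09 PM − 211 min = 9:38 AM.
The demo starts at 9:38 AM + 60 min = 10:38 AM.
The interview starts at 10:38 AM − 120 min = 8:38 AM.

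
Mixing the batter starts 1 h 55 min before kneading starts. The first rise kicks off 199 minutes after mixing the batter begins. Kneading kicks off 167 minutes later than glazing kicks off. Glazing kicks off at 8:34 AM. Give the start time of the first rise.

12:45 PM

Kneading starts at 8:34 AM + 167 min = 11:21 AM.
Mixing the batter starts at 11:21 AM − 115 min = 9:26 AM.
The first rise starts at 9:26 AM + 199 min = 12:45 PM.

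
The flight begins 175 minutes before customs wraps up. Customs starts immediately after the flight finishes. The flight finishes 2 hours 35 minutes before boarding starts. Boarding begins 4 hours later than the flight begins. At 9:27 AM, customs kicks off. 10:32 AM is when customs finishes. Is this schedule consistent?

No

The flight starts at 10:32 AM − 175 min = 7:37 AM.
Boarding starts at 7:37 AM + 240 min = 11:37 AM.
The flight ends at 11:37 AM − 155 min = 9:02 AM.
So customs starts at 9:02 AM.
But customs is also said to start at 9:27 AM — a 25-minute conflict.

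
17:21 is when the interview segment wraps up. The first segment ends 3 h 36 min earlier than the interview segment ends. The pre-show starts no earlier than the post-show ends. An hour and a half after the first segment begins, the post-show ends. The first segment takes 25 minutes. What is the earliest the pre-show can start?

14:50

The first segment ends at 17:21 − 216 min = 13:45.
The first segment starts at 13:45 − 25 min = 13:20.
The post-show ends at 13:20 + 90 min = 14:50.
The pre-show is bounded by the post-show, so the earliest it can start is 14:50.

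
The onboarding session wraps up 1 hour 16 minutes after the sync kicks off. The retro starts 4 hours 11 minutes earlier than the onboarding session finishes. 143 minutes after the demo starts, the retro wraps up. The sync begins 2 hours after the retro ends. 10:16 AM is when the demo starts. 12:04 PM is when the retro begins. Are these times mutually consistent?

The retro ends at 10:16 AM + 143 min = 12:39 PM.
The sync starts at 12:39 PM + 120 min = 2:39 PM.
The onboarding session ends at 2:39 PM + 76 min = 3:55 PM.
The retro starts at 3:55 PM − 251 min = 11:44 AM.
But the retro is also said to start at 12:04 PM — a 20-minute conflict.

No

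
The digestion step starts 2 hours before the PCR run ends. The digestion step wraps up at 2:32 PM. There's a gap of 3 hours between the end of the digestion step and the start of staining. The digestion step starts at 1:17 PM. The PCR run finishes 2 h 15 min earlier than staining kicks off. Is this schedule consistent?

Yes

Staining starts at 2:32 PM + 180 min = 5:32 PM.
The PCR run ends at 5:32 PM − 135 min = 3:17 PM.
The digestion step starts at 3:17 PM − 120 min = 1:17 PM.
That matches the stated 1:17 PM, so the schedule is consistent.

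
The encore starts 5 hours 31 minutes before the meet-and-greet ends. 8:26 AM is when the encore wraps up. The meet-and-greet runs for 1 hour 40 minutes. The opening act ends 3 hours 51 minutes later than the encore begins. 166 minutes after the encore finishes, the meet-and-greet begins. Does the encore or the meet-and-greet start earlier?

The meet-and-greet starts at 8:26 AM + 166 min = 11:12 AM.
The meet-and-greet ends at 11:12 AM + 100 min = 12:52 PM.
The encore starts at 12:52 PM − 331 min = 7:21 AM.
The encore starts at 7:21 AM and the meet-and-greet starts at 11:12 AM, so the encore is first.

the encore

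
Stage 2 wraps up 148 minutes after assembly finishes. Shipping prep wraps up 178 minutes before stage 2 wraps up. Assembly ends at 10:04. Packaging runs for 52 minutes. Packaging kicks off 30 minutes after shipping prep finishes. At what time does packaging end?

Stage 2 ends at 10:04 + 148 min = 12:32.
Shipping prep ends at 12:32 − 178 min = 09:34.
Packaging starts at 09:34 + 30 min = 10:04.
Packaging ends at 10:04 + 52 min = 10:56.

10:56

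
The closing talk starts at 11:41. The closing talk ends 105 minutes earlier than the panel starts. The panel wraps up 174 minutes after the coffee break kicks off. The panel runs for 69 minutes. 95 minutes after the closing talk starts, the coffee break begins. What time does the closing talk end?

13:16

The coffee break starts at 11:41 + 95 min = 13:16.
The panel ends at 13:16 + 174 min = 16:10.
The panel starts at 16:10 − 69 min = 15:01.
The closing talk ends at 15:01 − 105 min = 13:16.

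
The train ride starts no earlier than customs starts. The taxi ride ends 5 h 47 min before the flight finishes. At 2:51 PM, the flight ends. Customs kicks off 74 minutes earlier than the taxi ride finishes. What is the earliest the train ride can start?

7:50 AM

The taxi ride ends at 2:51 PM − 347 min = 9:04 AM.
Customs starts at 9:04 AM − 74 min = 7:50 AM.
The train ride is bounded by customs, so the earliest it can start is 7:50 AM.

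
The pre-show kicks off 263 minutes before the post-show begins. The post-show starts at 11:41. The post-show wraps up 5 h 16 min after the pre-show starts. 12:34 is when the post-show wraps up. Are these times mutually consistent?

Yes

The pre-show starts at 11:41 − 263 min = 07:18.
The post-show ends at 07:18 + 316 min = 12:34.
That matches the stated 12:34, so the schedule is consistent.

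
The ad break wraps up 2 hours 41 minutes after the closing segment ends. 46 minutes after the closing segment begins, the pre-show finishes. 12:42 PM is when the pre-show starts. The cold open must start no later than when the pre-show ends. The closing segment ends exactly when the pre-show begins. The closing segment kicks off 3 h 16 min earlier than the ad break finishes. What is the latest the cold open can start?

The closing segment ends at 12:42 PM.
The ad break ends at 12:42 PM + 161 min = 3:23 PM.
The closing segment starts at 3:23 PM − 196 min = 12:07 PM.
The pre-show ends at 12:07 PM + 46 min = 12:53 PM.
The cold open is bounded by the pre-show, so the latest it can start is 12:53 PM.

12:53 PM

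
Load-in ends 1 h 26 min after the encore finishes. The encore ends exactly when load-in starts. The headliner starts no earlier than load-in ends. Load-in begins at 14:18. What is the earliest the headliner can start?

The encore ends at 14:18.
Load-in ends at 14:18 + 86 min = 15:44.
The headliner is bounded by load-in, so the earliest it can start is 15:44.

15:44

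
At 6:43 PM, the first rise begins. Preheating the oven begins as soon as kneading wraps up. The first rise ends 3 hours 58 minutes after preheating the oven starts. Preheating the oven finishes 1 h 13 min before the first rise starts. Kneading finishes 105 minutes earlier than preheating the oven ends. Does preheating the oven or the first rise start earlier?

Preheating the oven ends at 6:43 PM − 73 min = 5:30 PM.
Kneading ends at 5:30 PM − 105 min = 3:45 PM.
So preheating the oven starts at 3:45 PM.
Preheating the oven starts at 3:45 PM and the first rise starts at 6:43 PM, so preheating the oven is first.

preheating the oven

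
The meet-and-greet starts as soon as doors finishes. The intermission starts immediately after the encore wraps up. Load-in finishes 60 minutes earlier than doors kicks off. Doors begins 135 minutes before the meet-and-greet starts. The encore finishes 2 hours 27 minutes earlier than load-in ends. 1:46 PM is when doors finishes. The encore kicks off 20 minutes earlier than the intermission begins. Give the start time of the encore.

7:44 AM

The meet-and-greet starts at 1:46 PM.
Doors starts at 1:46 PM − 135 min = 11:31 AM.
Load-in ends at 11:31 AM − 60 min = 10:31 AM.
The encore ends at 10:31 AM − 147 min = 8:04 AM.
So the intermission starts at 8:04 AM.
The encore starts at 8:04 AM − 20 min = 7:44 AM.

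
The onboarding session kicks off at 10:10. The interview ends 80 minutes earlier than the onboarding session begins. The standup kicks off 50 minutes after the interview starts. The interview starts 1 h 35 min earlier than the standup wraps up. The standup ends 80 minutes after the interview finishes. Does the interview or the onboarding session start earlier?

The interview ends at 10:10 − 80 min = 08:50.
The standup ends at 08:50 + 80 min = 10:10.
The interview starts at 10:10 − 95 min = 08:35.
The interview starts at 08:35 and the onboarding session starts at 10:10, so the interview is first.

the interview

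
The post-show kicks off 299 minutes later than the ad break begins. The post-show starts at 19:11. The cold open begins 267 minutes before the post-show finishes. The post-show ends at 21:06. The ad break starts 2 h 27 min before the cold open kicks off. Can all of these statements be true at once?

The cold open starts at 21:06 − 267 min = 16:39.
The ad break starts at 16:39 − 147 min = 14:12.
The post-show starts at 14:12 + 299 min = 19:11.
That matches the stated 19:11, so the schedule is consistent.

Yes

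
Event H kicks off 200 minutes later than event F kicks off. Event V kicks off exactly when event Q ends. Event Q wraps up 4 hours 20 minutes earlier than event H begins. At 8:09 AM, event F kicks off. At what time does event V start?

7:09 AM

Event H starts at 8:09 AM + 200 min = 11:29 AM.
Event Q ends at 11:29 AM − 260 min = 7:09 AM.
So event V starts at 7:09 AM.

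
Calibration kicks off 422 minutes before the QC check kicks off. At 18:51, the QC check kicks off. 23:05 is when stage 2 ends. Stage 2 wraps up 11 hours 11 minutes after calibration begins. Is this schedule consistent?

No

Calibration starts at 18:51 − 422 min = 11:49.
Stage 2 ends at 11:49 + 671 min = 23:00.
But stage 2 is also said to end at 23:05 — a 5-minute conflict.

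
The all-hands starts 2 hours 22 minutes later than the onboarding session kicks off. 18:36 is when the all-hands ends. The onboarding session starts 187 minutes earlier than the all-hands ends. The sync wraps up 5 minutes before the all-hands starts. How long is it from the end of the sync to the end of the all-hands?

50 minutes

The onboarding session starts at 18:36 − 187 min = 15:29.
The all-hands starts at 15:29 + 142 min = 17:51.
The sync ends at 17:51 − 5 min = 17:46.
From 17:46 to 18:36 is 50 minutes.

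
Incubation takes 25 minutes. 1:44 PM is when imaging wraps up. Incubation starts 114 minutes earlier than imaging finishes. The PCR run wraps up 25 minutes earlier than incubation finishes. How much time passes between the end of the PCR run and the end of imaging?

Incubation starts at 1:44 PM − 114 min = 11:50 AM.
Incubation ends at 11:50 AM + 25 min = 12:15 PM.
The PCR run ends at 12:15 PM − 25 min = 11:50 AM.
From 11:50 AM to 1:44 PM is 1 h 54 min.

1 h 54 min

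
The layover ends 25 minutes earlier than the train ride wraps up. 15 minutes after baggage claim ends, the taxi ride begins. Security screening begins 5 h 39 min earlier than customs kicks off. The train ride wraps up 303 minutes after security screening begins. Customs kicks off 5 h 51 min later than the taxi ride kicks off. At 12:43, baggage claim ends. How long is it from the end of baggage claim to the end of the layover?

5 h 5 min

The taxi ride starts at 12:43 + 15 min = 12:58.
Customs starts at 12:58 + 351 min = 18:49.
Security screening starts at 18:49 − 339 min = 13:10.
The train ride ends at 13:10 + 303 min = 18:13.
The layover ends at 18:13 − 25 min = 17:48.
From 12:43 to 17:48 is 5 h 5 min.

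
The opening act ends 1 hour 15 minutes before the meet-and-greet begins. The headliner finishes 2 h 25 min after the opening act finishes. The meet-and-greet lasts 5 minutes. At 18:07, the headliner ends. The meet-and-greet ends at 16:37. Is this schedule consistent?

No

The meet-and-greet starts at 16:37 − 5 min = 16:32.
The opening act ends at 16:32 − 75 min = 15:17.
The headliner ends at 15:17 + 145 min = 17:42.
But the headliner is also said to end at 18:07 — a 25-minute conflict.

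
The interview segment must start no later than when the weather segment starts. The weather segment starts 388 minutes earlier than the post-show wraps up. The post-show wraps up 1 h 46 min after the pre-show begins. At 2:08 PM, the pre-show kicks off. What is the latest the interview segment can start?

9:26 AM

The post-show ends at 2:08 PM + 106 min = 3:54 PM.
The weather segment starts at 3:54 PM − 388 min = 9:26 AM.
The interview segment is bounded by the weather segment, so the latest it can start is 9:26 AM.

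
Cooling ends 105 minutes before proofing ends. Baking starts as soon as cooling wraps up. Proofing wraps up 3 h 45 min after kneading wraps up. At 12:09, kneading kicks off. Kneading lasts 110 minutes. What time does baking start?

15:59

Kneading ends at 12:09 + 110 min = 13:59.
Proofing ends at 13:59 + 225 min = 17:44.
Cooling ends at 17:44 − 105 min = 15:59.
So baking starts at 15:59.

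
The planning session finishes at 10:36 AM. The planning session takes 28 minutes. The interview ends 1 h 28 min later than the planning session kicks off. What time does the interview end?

The planning session starts at 10:36 AM − 28 min = 10:08 AM.
The interview ends at 10:08 AM + 88 min = 11:36 AM.

11:36 AM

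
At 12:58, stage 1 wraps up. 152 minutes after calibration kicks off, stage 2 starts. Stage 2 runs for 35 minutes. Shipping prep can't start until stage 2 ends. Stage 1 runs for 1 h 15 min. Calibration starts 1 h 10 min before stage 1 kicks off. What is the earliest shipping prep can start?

Stage 1 starts at 12:58 − 75 min = 11:43.
Calibration starts at 11:43 − 70 min = 10:33.
Stage 2 starts at 10:33 + 152 min = 13:05.
Stage 2 ends at 13:05 + 35 min = 13:40.
Shipping prep is bounded by stage 2, so the earliest it can start is 13:40.

13:40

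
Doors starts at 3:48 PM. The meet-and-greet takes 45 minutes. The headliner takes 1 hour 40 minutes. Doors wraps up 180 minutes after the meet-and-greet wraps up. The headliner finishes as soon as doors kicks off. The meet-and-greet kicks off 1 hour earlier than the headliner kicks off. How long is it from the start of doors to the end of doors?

The headliner ends at 3:48 PM.
The headliner starts at 3:48 PM − 100 min = 2:08 PM.
The meet-and-greet starts at 2:08 PM − 60 min = 1:08 PM.
The meet-and-greet ends at 1:08 PM + 45 min = 1:53 PM.
Doors ends at 1:53 PM + 180 min = 4:53 PM.
From 3:48 PM to 4:53 PM is 1 hour 5 minutes.

1 hour 5 minutes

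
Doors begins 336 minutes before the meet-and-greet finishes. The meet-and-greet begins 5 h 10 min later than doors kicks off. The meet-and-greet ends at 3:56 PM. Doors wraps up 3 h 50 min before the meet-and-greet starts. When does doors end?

Doors starts at 3:56 PM − 336 min = 10:20 AM.
The meet-and-greet starts at 10:20 AM + 310 min = 3:30 PM.
Doors ends at 3:30 PM − 230 min = 11:40 AM.

11:40 AM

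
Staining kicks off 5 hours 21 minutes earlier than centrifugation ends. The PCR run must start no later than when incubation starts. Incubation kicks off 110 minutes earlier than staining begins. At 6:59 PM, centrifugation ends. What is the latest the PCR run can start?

Staining starts at 6:59 PM − 321 min = 1:38 PM.
Incubation starts at 1:38 PM − 110 min = 11:48 AM.
The PCR run is bounded by incubation, so the latest it can start is 11:48 AM.

11:48 AM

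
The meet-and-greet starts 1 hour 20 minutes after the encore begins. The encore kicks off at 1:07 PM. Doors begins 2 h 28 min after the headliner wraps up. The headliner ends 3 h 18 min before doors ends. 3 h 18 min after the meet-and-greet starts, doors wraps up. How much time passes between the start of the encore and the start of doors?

The meet-and-greet starts at 1:07 PM + 80 min = 2:27 PM.
Doors ends at 2:27 PM + 198 min = 5:45 PM.
The headliner ends at 5:45 PM − 198 min = 2:27 PM.
Doors starts at 2:27 PM + 148 min = 4:55 PM.
From 1:07 PM to 4:55 PM is 228 minutes.

228 minutes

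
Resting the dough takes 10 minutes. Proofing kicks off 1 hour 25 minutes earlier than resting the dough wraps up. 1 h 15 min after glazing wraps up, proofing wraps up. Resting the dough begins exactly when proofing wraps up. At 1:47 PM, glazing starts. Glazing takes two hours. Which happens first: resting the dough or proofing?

proofing

Glazing ends at 1:47 PM + 120 min = 3:47 PM.
Proofing ends at 3:47 PM + 75 min = 5:02 PM.
So resting the dough starts at 5:02 PM.
Resting the dough ends at 5:02 PM + 10 min = 5:12 PM.
Proofing starts at 5:12 PM − 85 min = 3:47 PM.
Resting the dough starts at 5:02 PM and proofing starts at 3:47 PM, so proofing is first.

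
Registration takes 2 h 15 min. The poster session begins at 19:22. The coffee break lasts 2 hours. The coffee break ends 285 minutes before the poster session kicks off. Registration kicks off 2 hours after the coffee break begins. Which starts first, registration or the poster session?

The coffee break ends at 19:22 − 285 min = 14:37.
The coffee break starts at 14:37 − 120 min = 12:37.
Registration starts at 12:37 + 120 min = 14:37.
Registration starts at 14:37 and the poster session starts at 19:22, so registration is first.

registration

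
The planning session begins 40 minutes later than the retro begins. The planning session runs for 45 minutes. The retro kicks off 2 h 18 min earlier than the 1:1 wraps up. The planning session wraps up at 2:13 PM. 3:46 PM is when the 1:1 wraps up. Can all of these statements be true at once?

No

The retro starts at 3:46 PM − 138 min = 1:28 PM.
The planning session starts at 1:28 PM + 40 min = 2:08 PM.
The planning session ends at 2:08 PM + 45 min = 2:53 PM.
But the planning session is also said to end at 2:13 PM — a 40-minute conflict.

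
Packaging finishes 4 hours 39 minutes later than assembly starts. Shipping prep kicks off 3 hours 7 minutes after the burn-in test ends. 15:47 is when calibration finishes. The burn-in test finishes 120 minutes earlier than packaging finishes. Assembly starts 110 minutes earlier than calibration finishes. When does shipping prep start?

19:43

Assembly starts at 15:47 − 110 min = 13:57.
Packaging ends at 13:57 + 279 min = 18:36.
The burn-in test ends at 18:36 − 120 min = 16:36.
Shipping prep starts at 16:36 + 187 min = 19:43.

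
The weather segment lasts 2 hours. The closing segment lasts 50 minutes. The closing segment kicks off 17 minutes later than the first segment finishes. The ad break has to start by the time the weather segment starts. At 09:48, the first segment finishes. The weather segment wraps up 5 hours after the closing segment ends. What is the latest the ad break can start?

The closing segment starts at 09:48 + 17 min = 10:05.
The closing segment ends at 10:05 + 50 min = 10:55.
The weather segment ends at 10:55 + 300 min = 15:55.
The weather segment starts at 15:55 − 120 min = 13:55.
The ad break is bounded by the weather segment, so the latest it can start is 13:55.

13:55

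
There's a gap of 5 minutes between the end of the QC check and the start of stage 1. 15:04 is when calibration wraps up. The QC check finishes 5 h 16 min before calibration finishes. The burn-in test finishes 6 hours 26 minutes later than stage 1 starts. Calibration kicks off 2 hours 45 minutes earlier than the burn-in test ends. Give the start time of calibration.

The QC check ends at 15:04 − 316 min = 09:48.
Stage 1 starts at 09:48 + 5 min = 09:53.
The burn-in test ends at 09:53 + 386 min = 16:19.
Calibration starts at 16:19 − 165 min = 13:34.

13:34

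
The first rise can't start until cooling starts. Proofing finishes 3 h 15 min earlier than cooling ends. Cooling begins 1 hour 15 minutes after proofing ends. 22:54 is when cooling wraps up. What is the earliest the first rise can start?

20:54

Proofing ends at 22:54 − 195 min = 19:39.
Cooling starts at 19:39 + 75 min = 20:54.
The first rise is bounded by cooling, so the earliest it can start is 20:54.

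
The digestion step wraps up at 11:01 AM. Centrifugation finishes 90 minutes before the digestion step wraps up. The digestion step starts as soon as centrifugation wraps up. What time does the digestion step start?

Centrifugation ends at 11:01 AM − 90 min = 9:31 AM.
So the digestion step starts at 9:31 AM.

9:31 AM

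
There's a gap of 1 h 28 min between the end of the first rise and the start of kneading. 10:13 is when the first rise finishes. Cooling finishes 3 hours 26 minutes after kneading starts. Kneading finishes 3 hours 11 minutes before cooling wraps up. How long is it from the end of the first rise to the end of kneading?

1 h 43 min

Kneading starts at 10:13 + 88 min = 11:41.
Cooling ends at 11:41 + 206 min = 15:07.
Kneading ends at 15:07 − 191 min = 11:56.
From 10:13 to 11:56 is 1 h 43 min.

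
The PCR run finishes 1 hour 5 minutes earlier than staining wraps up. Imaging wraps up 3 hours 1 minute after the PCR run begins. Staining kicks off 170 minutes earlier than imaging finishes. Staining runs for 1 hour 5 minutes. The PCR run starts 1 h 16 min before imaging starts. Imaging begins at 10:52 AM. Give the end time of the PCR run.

9:47 AM

The PCR run starts at 10:52 AM − 76 min = 9:36 AM.
Imaging ends at 9:36 AM + 181 min = 12:37 PM.
Staining starts at 12:37 PM − 170 min = 9:47 AM.
Staining ends at 9:47 AM + 65 min = 10:52 AM.
The PCR run ends at 10:52 AM − 65 min = 9:47 AM.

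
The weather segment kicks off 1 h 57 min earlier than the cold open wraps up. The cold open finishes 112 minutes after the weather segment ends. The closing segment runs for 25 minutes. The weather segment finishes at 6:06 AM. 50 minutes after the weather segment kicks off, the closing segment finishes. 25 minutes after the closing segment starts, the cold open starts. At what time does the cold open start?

6:51 AM

The cold open ends at 6:06 AM + 112 min = 7:58 AM.
The weather segment starts at 7:58 AM − 117 min = 6:01 AM.
The closing segment ends at 6:01 AM + 50 min = 6:51 AM.
The closing segment starts at 6:51 AM − 25 min = 6:26 AM.
The cold open starts at 6:26 AM + 25 min = 6:51 AM.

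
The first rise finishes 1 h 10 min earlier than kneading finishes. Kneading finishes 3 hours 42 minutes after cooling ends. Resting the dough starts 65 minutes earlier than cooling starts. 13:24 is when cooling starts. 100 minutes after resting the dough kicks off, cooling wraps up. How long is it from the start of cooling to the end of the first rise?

187 minutes

Resting the dough starts at 13:24 − 65 min = 12:19.
Cooling ends at 12:19 + 100 min = 13:59.
Kneading ends at 13:59 + 222 min = 17:41.
The first rise ends at 17:41 − 70 min = 16:31.
From 13:24 to 16:31 is 187 minutes.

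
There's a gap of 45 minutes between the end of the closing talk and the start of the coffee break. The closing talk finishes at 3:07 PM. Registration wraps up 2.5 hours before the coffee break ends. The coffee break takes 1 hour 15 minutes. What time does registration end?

The coffee break starts at 3:07 PM + 45 min = 3:52 PM.
The coffee break ends at 3:52 PM + 75 min = 5:07 PM.
Registration ends at 5:07 PM − 150 min = 2:37 PM.

2:37 PM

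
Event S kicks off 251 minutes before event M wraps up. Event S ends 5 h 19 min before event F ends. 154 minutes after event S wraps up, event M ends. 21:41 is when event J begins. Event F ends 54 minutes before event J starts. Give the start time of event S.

Event F ends at 21:41 − 54 min = 20:47.
Event S ends at 20:47 − 319 min = 15:28.
Event M ends at 15:28 + 154 min = 18:02.
Event S starts at 18:02 − 251 min = 13:51.

13:51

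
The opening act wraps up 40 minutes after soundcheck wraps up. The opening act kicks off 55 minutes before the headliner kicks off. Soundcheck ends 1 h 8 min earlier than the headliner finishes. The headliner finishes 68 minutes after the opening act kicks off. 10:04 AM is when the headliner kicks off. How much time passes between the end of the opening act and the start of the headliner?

15 minutes

The opening act starts at 10:04 AM − 55 min = 9:09 AM.
The headliner ends at 9:09 AM + 68 min = 10:17 AM.
Soundcheck ends at 10:17 AM − 68 min = 9:09 AM.
The opening act ends at 9:09 AM + 40 min = 9:49 AM.
From 9:49 AM to 10:04 AM is 15 minutes.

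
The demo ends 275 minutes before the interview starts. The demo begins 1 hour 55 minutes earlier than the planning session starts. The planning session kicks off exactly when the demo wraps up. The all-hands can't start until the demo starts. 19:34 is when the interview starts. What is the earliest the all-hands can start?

13:04

The demo ends at 19:34 − 275 min = 14:59.
So the planning session starts at 14:59.
The demo starts at 14:59 − 115 min = 13:04.
The all-hands is bounded by the demo, so the earliest it can start is 13:04.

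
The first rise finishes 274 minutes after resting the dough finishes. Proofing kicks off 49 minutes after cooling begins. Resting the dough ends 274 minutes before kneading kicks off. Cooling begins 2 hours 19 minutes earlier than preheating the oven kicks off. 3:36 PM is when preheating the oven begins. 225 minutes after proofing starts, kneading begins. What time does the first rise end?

Cooling starts at 3:36 PM − 139 min = 1:17 PM.
Proofing starts at 1:17 PM + 49 min = 2:06 PM.
Kneading starts at 2:06 PM + 225 min = 5:51 PM.
Resting the dough ends at 5:51 PM − 274 min = 1:17 PM.
The first rise ends at 1:17 PM + 274 min = 5:51 PM.

5:51 PM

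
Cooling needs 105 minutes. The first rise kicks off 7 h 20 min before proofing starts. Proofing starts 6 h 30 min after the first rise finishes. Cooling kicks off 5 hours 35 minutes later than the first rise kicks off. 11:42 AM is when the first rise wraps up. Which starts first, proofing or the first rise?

the first rise

Proofing starts at 11:42 AM + 390 min = 6:12 PM.
The first rise starts at 6:12 PM − 440 min = 10:52 AM.
Proofing starts at 6:12 PM and the first rise starts at 10:52 AM, so the first rise is first.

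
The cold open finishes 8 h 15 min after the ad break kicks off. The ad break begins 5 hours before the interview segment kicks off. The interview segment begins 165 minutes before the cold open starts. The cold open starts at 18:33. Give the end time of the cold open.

19:03

The interview segment starts at 18:33 − 165 min = 15:48.
The ad break starts at 15:48 − 300 min = 10:48.
The cold open ends at 10:48 + 495 min = 19:03.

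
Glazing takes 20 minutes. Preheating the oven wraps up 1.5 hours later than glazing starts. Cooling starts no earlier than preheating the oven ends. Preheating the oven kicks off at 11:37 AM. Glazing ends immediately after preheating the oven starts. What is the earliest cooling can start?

12:47 PM

Glazing ends at 11:37 AM.
Glazing starts at 11:37 AM − 20 min = 11:17 AM.
Preheating the oven ends at 11:17 AM + 90 min = 12:47 PM.
Cooling is bounded by preheating the oven, so the earliest it can start is 12:47 PM.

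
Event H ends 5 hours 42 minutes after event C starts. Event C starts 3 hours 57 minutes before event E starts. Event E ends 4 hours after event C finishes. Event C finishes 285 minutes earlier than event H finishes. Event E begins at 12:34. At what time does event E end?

Event C starts at 12:34 − 237 min = 08:37.
Event H ends at 08:37 + 342 min = 14:19.
Event C ends at 14:19 − 285 min = 09:34.
Event E ends at 09:34 + 240 min = 13:34.

13:34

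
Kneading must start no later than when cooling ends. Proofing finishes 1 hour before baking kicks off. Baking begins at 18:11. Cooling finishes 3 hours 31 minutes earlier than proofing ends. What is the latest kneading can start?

Proofing ends at 18:11 − 60 min = 17:11.
Cooling ends at 17:11 − 211 min = 13:40.
Kneading is bounded by cooling, so the latest it can start is 13:40.

13:40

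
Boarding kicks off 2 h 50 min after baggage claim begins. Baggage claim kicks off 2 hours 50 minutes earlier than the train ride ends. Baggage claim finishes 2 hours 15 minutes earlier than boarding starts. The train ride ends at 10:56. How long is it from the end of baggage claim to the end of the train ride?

Baggage claim starts at 10:56 − 170 min = 08:06.
Boarding starts at 08:06 + 170 min = 10:56.
Baggage claim ends at 10:56 − 135 min = 08:41.
From 08:41 to 10:56 is 135 minutes.

135 minutes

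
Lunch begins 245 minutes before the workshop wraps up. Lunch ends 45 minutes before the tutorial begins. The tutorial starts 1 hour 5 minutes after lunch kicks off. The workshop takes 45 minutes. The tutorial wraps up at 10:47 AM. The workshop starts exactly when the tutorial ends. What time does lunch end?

7:47 AM

The workshop starts at 10:47 AM.
The workshop ends at 10:47 AM + 45 min = 11:32 AM.
Lunch starts at 11:32 AM − 245 min = 7:27 AM.
The tutorial starts at 7:27 AM + 65 min = 8:32 AM.
Lunch ends at 8:32 AM − 45 min = 7:47 AM.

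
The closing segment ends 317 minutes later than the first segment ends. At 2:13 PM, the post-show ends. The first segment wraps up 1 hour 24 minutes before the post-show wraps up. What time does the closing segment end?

The first segment ends at 2:13 PM − 84 min = 12:49 PM.
The closing segment ends at 12:49 PM + 317 min = 6:06 PM.

6:06 PM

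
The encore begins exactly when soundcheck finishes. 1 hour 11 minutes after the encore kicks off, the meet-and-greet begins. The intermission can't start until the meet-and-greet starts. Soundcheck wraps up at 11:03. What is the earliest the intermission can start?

12:14

The encore starts at 11:03.
The meet-and-greet starts at 11:03 + 71 min = 12:14.
The intermission is bounded by the meet-and-greet, so the earliest it can start is 12:14.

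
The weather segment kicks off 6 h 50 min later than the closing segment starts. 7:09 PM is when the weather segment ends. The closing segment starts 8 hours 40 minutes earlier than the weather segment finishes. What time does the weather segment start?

The closing segment starts at 7:09 PM − 520 min = 10:29 AM.
The weather segment starts at 10:29 AM + 410 min = 5:19 PM.

5:19 PM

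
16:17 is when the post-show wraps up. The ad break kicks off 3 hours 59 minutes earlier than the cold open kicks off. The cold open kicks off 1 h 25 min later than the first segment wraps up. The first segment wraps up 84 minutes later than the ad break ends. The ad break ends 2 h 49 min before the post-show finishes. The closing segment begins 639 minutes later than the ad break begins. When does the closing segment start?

22:57

The ad break ends at 16:17 − 169 min = 13:28.
The first segment ends at 13:28 + 84 min = 14:52.
The cold open starts at 14:52 + 85 min = 16:17.
The ad break starts at 16:17 − 239 min = 12:18.
The closing segment starts at 12:18 + 639 min = 22:57.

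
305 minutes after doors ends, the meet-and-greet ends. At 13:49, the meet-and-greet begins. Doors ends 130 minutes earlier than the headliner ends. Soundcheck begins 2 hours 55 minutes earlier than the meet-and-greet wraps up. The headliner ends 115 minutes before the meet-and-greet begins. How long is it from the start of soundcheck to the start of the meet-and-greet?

The headliner ends at 13:49 − 115 min = 11:54.
Doors ends at 11:54 − 130 min = 09:44.
The meet-and-greet ends at 09:44 + 305 min = 14:49.
Soundcheck starts at 14:49 − 175 min = 11:54.
From 11:54 to 13:49 is 1 h 55 min.

1 h 55 min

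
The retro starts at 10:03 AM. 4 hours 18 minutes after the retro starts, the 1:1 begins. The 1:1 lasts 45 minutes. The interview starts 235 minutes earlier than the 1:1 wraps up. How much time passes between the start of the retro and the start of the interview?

The 1:1 starts at 10:03 AM + 258 min = 2:21 PM.
The 1:1 ends at 2:21 PM + 45 min = 3:06 PM.
The interview starts at 3:06 PM − 235 min = 11:11 AM.
From 10:03 AM to 11:11 AM is 1 hour 8 minutes.

1 hour 8 minutes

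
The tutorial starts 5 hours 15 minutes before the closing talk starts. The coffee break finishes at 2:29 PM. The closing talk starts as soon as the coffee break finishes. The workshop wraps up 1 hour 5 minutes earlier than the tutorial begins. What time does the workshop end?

8:09 AM

The closing talk starts at 2:29 PM.
The tutorial starts at 2:29 PM − 315 min = 9:14 AM.
The workshop ends at 9:14 AM − 65 min = 8:09 AM.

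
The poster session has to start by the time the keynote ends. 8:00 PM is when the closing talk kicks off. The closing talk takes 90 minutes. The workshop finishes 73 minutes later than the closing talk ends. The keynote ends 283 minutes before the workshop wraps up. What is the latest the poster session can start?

The closing talk ends at 8:00 PM + 90 min = 9:30 PM.
The workshop ends at 9:30 PM + 73 min = 10:43 PM.
The keynote ends at 10:43 PM − 283 min = 6:00 PM.
The poster session is bounded by the keynote, so the latest it can start is 6:00 PM.

6:00 PM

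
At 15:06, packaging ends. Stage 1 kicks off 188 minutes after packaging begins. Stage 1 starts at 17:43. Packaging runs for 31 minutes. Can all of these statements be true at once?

Yes

Packaging starts at 15:06 − 31 min = 14:35.
Stage 1 starts at 14:35 + 188 min = 17:43.
That matches the stated 17:43, so the schedule is consistent.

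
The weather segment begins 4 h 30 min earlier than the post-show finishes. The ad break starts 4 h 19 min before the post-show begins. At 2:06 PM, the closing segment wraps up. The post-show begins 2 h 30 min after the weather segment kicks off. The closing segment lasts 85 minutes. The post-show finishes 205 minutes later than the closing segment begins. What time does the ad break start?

9:47 AM

The closing segment starts at 2:06 PM − 85 min = 12:41 PM.
The post-show ends at 12:41 PM + 205 min = 4:06 PM.
The weather segment starts at 4:06 PM − 270 min = 11:36 AM.
The post-show starts at 11:36 AM + 150 min = 2:06 PM.
The ad break starts at 2:06 PM − 259 min = 9:47 AM.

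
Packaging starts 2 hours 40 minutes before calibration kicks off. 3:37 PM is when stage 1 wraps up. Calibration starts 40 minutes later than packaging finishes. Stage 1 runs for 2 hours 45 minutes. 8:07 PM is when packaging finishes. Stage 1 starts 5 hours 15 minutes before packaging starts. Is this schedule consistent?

Yes

Calibration starts at 8:07 PM + 40 min = 8:47 PM.
Packaging starts at 8:47 PM − 160 min = 6:07 PM.
Stage 1 starts at 6:07 PM − 315 min = 12:52 PM.
Stage 1 ends at 12:52 PM + 165 min = 3:37 PM.
That matches the stated 3:37 PM, so the schedule is consistent.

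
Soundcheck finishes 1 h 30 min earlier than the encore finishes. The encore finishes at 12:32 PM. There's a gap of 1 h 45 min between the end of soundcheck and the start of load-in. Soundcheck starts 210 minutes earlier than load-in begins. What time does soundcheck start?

Soundcheck ends at 12:32 PM − 90 min = 11:02 AM.
Load-in starts at 11:02 AM + 105 min = 12:47 PM.
Soundcheck starts at 12:47 PM − 210 min = 9:17 AM.

9:17 AM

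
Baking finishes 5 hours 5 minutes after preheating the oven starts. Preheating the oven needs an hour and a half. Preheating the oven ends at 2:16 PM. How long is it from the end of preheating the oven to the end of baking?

Preheating the oven starts at 2:16 PM − 90 min = 12:46 PM.
Baking ends at 12:46 PM + 305 min = 5:51 PM.
From 2:16 PM to 5:51 PM is 3 h 35 min.

3 h 35 min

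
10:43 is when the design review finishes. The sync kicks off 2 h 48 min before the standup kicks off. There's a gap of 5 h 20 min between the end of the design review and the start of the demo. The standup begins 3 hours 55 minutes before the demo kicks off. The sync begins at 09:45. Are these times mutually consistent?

No

The demo starts at 10:43 + 320 min = 16:03.
The standup starts at 16:03 − 235 min = 12:08.
The sync starts at 12:08 − 168 min = 09:20.
But the sync is also said to start at 09:45 — a 25-minute conflict.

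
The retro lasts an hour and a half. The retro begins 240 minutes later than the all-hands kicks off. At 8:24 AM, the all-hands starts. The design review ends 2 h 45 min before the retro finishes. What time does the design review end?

The retro starts at 8:24 AM + 240 min = 12:24 PM.
The retro ends at 12:24 PM + 90 min = 1:54 PM.
The design review ends at 1:54 PM − 165 min = 11:09 AM.

11:09 AM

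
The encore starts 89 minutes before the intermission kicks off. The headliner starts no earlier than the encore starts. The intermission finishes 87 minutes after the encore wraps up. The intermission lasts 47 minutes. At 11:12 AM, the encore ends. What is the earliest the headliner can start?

The intermission ends at 11:12 AM + 87 min = 12:39 PM.
The intermission starts at 12:39 PM − 47 min = 11:52 AM.
The encore starts at 11:52 AM − 89 min = 10:23 AM.
The headliner is bounded by the encore, so the earliest it can start is 10:23 AM.

10:23 AM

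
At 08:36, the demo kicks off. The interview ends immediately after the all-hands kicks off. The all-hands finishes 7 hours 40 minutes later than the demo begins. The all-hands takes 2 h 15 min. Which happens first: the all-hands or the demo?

the demo

The all-hands ends at 08:36 + 460 min = 16:16.
The all-hands starts at 16:16 − 135 min = 14:01.
The all-hands starts at 14:01 and the demo starts at 08:36, so the demo is first.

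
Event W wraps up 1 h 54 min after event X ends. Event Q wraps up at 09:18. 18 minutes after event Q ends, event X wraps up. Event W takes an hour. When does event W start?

Event X ends at 09:18 + 18 min = 09:36.
Event W ends at 09:36 + 114 min = 11:30.
Event W starts at 11:30 − 60 min = 10:30.

10:30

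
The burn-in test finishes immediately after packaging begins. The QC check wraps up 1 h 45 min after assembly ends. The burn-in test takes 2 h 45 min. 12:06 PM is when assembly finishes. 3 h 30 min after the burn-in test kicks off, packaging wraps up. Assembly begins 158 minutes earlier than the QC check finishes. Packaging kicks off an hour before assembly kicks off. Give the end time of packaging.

The QC check ends at 12:06 PM + 105 min = 1:51 PM.
Assembly starts at 1:51 PM − 158 min = 11:13 AM.
Packaging starts at 11:13 AM − 60 min = 10:13 AM.
So the burn-in test ends at 10:13 AM.
The burn-in test starts at 10:13 AM − 165 min = 7:28 AM.
Packaging ends at 7:28 AM + 210 min = 10:58 AM.

10:58 AM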